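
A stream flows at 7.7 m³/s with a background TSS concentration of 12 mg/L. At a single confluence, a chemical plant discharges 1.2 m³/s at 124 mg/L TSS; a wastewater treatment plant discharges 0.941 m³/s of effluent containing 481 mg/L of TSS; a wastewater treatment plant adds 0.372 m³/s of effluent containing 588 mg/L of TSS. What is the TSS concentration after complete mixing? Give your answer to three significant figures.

Mass balance: C = (7.700·12.00 + 1.200·124.0 + 0.9410·481.0 + 0.3720·588.0) / 10.21 = 912.6/10.21 = 89.35 mg/L.

89.4 mg/L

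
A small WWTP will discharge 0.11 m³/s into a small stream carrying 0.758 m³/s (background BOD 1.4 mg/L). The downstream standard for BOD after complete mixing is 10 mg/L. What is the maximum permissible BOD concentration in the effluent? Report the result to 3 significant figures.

69.3 mg/L

At the limit, (Qr·Cr + Qe·Cₑ)/(Qr + Qe) = 10:
Cₑ = (0.8680·10 − 0.7580·1.400) / 0.1100 = 69.26 mg/L.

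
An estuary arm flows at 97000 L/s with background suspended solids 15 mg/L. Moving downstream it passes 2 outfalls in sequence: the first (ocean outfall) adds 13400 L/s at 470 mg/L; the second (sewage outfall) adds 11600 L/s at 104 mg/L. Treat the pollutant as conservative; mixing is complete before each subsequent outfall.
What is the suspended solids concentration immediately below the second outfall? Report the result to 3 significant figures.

73.4 mg/L

Below outfall 1: Q → 110400 L/s, C = (97000·15.00 + 13400·470.0)/110400 = 70.23 mg/L.
Below outfall 2: Q → 122000 L/s, C = (110400·70.23 + 11600·104.0)/122000 = 73.44 mg/L.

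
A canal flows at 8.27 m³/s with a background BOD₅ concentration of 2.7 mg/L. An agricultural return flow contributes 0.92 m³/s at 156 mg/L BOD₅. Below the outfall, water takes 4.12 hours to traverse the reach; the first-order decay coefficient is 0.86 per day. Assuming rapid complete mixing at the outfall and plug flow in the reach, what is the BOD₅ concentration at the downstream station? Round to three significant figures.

15.6 mg/L

Mass balance: C = (8.270·2.700 + 0.9200·156.0) / 9.190 = 165.8/9.190 = 18.05 mg/L.
Decay over the reach: 18.05·exp(−kt) = 18.05·0.8627 = 15.57 mg/L.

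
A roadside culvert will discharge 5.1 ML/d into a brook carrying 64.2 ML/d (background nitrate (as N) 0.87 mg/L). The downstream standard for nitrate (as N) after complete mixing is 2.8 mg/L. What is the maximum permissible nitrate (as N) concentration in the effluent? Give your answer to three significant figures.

27.1 mg/L

At the limit, (Qr·Cr + Qe·Cₑ)/(Qr + Qe) = 2.8:
Cₑ = (69.30·2.8 − 64.20·0.8700) / 5.100 = 27.10 mg/L.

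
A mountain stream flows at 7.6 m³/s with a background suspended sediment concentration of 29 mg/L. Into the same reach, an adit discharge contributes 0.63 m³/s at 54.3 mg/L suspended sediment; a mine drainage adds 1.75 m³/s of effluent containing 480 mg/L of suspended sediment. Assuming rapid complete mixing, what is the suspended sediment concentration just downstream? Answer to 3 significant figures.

110 mg/L

Conservation of mass: C = (7.600·29.00 + 0.6300·54.30 + 1.750·480.0) / 9.980 = 1095/9.980 = 109.7 mg/L.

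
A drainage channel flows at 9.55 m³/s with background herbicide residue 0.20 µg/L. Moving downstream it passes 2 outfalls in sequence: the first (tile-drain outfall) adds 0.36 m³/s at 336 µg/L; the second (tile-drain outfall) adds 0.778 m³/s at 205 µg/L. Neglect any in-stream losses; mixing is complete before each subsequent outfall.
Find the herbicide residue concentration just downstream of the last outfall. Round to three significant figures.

Outfall 1: combined Q = 9.910 m³/s; C = (9.550·0.2000 + 0.3600·336.0)/9.910 = 12.40 µg/L.
Outfall 2: combined Q = 10.69 m³/s; C = (9.910·12.40 + 0.7780·205.0)/10.69 = 26.42 µg/L.

26.4 µg/L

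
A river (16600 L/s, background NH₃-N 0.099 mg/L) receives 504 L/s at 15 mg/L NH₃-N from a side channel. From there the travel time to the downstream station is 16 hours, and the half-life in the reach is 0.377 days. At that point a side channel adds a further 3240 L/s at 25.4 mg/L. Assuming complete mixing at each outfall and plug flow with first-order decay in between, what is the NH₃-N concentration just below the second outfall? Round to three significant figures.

Flow-weighted average: C = (16600·0.09900 + 504.0·15.00) / 17100 = 9203/17100 = 0.5381 mg/L; combined flow 17100 L/s.
Half-life 0.377 d → k = ln 2 / 0.377 = 1.839 d⁻¹.
After decay, C = 0.5381 × e^(−kt) = 0.5381 × 0.2935 = 0.1580 mg/L.
At the second outfall, C = (17100·0.1580 + 3240·25.40) / (17100 + 3240) = 4.178 mg/L.

4.18 mg/L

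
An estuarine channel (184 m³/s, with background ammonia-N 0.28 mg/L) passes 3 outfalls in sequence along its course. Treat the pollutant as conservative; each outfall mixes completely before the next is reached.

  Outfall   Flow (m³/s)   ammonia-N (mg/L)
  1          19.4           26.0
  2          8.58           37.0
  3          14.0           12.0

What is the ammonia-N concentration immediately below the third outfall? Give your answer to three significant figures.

After outfall 1: Q = 184.0 + 19.40 = 203.4 m³/s; C = (184.0·0.2800 + 19.40·26.00)/203.4 = 2.733 mg/L.
After outfall 2: Q = 203.4 + 8.580 = 212.0 m³/s; C = (203.4·2.733 + 8.580·37.00)/212.0 = 4.120 mg/L.
After outfall 3: Q = 212.0 + 14.00 = 226.0 m³/s; C = (212.0·4.120 + 14.00·12.00)/226.0 = 4.608 mg/L.

4.61 mg/L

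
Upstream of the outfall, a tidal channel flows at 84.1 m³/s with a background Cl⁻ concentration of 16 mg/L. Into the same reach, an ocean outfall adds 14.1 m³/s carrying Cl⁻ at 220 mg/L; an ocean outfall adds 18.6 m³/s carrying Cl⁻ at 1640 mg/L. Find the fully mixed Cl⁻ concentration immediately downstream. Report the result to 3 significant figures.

Conservation of mass: C = (84.10·16.00 + 14.10·220.0 + 18.60·1640) / 116.8 = 34950/116.8 = 299.2 mg/L.

299 mg/L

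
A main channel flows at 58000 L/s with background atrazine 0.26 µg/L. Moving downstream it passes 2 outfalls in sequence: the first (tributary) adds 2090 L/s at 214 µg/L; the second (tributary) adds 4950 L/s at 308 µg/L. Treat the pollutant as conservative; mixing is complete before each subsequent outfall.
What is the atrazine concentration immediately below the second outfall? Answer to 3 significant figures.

30.5 µg/L

After outfall 1: Q = 58000 + 2090 = 60090 L/s; C = (58000·0.2600 + 2090·214.0)/60090 = 7.694 µg/L.
After outfall 2: Q = 60090 + 4950 = 65040 L/s; C = (60090·7.694 + 4950·308.0)/65040 = 30.55 µg/L.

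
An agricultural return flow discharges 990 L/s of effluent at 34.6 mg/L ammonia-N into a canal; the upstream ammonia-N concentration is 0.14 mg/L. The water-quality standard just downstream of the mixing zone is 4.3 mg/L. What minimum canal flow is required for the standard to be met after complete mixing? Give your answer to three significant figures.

7210 L/s

Set C_mix = 4.3: (Q·0.1400 + 990.0·34.60) / (Q + 990.0) = 4.3
→ Q = 990.0·(34.60 − 4.3)/(4.3 − 0.1400) = 7211 L/s.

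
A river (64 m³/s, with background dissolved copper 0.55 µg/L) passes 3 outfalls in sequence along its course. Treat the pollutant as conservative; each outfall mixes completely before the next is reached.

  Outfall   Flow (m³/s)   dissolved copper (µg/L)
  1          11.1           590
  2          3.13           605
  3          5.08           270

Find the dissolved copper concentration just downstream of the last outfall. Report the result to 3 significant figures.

118 µg/L

Below outfall 1: Q → 75.10 m³/s, C = (64.00·0.5500 + 11.10·590.0)/75.10 = 87.67 µg/L.
Below outfall 2: Q → 78.23 m³/s, C = (75.10·87.67 + 3.130·605.0)/78.23 = 108.4 µg/L.
Below outfall 3: Q → 83.31 m³/s, C = (78.23·108.4 + 5.080·270.0)/83.31 = 118.2 µg/L.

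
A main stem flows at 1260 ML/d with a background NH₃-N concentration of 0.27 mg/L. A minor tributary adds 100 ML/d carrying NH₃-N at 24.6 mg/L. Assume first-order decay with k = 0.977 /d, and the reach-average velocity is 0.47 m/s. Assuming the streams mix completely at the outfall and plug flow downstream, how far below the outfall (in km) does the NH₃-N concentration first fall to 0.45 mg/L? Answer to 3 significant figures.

Mass balance: C = (1260·0.2700 + 100.0·24.60) / 1360 = 2800/1360 = 2.059 mg/L.
Set 2.059·exp(−k·t) = 0.45 → t = ln(2.059/0.45)/k = 134500 s = 37.36 h.
Distance = v·t = 0.47·134500 = 63210 m = 63.21 km.

63.2 km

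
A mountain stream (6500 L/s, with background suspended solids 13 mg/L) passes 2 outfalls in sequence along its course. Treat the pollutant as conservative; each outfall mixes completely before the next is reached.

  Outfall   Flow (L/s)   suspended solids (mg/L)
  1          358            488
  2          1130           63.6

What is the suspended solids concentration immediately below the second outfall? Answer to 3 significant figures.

41.4 mg/L

After outfall 1: Q = 6500 + 358.0 = 6858 L/s; C = (6500·13.00 + 358.0·488.0)/6858 = 37.80 mg/L.
After outfall 2: Q = 6858 + 1130 = 7988 L/s; C = (6858·37.80 + 1130·63.60)/7988 = 41.45 mg/L.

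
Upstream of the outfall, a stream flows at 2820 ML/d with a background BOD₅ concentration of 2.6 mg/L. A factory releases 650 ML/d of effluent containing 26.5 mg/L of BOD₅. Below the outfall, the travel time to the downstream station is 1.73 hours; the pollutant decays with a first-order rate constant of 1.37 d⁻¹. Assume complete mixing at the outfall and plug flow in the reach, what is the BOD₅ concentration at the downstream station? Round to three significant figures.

Flow-weighted average: C = (2820·2.600 + 650.0·26.50) / 3470 = 24560/3470 = 7.077 mg/L.
After decay, C = 7.077 × e^(−kt) = 7.077 × 0.9060 = 6.411 mg/L.

6.41 mg/L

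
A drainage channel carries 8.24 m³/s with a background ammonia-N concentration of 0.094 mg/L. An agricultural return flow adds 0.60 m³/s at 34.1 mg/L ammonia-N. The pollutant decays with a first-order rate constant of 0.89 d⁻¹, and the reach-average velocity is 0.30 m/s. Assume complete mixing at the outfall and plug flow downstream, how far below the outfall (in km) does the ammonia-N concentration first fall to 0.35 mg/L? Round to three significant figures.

Conservation of mass: C = (8.240·0.09400 + 0.6000·34.10) / 8.840 = 21.23/8.840 = 2.402 mg/L.
Set 2.402·exp(−k·t) = 0.35 → t = ln(2.402/0.35)/k = 187000 s = 51.94 h.
Distance = v·t = 0.30·187000 = 56100 m = 56.10 km.

56.1 km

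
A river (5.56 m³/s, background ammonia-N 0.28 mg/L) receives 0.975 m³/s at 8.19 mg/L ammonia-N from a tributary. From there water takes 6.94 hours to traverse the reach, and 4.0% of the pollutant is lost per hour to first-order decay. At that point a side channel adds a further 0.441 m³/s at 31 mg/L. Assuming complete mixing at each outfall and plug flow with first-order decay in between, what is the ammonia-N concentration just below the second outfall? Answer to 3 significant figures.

After mixing, C = (5.560·0.2800 + 0.9750·8.190) / 6.535 = 9.542/6.535 = 1.460 mg/L; combined flow 6.535 m³/s.
4.0%/h lost → k = −ln(1 − 0.04) = 0.04082 h⁻¹.
Applying C = C₀e^(−kt): 1.460 × 0.7533 = 1.100 mg/L.
At the second outfall, C = (6.535·1.100 + 0.4410·31.00) / (6.535 + 0.4410) = 2.990 mg/L.

2.99 mg/L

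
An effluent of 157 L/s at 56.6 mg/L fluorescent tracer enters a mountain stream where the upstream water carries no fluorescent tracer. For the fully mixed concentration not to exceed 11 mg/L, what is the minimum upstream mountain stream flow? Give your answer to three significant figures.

Set C_mix = 11: (Q·0 + 157.0·56.60) / (Q + 157.0) = 11
→ Q = 157.0·(56.60 − 11)/(11 − 0) = 650.8 L/s.

651 L/s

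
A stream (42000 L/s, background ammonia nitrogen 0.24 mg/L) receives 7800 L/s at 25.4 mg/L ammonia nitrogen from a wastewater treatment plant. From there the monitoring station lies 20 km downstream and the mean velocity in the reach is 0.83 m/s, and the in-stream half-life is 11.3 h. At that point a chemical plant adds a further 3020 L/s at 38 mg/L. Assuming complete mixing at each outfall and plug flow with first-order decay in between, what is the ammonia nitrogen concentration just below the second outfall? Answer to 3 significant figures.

After mixing, C = (42000·0.2400 + 7800·25.40) / 49800 = 208200/49800 = 4.181 mg/L; combined flow 49800 L/s.
Travel time t = 20·1000 / 0.83 = 24100 s = 6.693 h.
Half-life 11.3 h → k = ln 2 / 11.3 = 0.06134 h⁻¹ = 1.472 d⁻¹.
After decay, C = 4.181 × e^(−kt) = 4.181 × 0.6633 = 2.773 mg/L.
Second outfall: C = (49800·2.773 + 3020·38.00)/52820 = 4.787 mg/L.

4.79 mg/L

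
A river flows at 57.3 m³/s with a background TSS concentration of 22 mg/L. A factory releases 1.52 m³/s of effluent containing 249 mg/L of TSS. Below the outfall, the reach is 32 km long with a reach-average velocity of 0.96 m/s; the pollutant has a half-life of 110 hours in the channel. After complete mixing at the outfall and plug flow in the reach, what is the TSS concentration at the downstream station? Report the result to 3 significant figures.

26.3 mg/L

After mixing, C = (57.30·22.00 + 1.520·249.0) / 58.82 = 1639/58.82 = 27.87 mg/L.
Travel time t = 32·1000 / 0.96 = 33330 s = 9.259 h.
Half-life 110 h → k = ln 2 / 110 = 0.006301 h⁻¹ = 0.1512 d⁻¹.
First-order decay: C = 27.87·exp(−k·t) = 27.87·0.9433 = 26.29 mg/L.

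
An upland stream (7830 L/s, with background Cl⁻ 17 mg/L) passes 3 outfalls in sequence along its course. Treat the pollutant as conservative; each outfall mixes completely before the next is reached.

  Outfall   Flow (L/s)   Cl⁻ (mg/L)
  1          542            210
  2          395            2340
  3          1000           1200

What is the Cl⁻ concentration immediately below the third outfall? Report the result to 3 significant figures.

Below outfall 1: Q → 8372 L/s, C = (7830·17.00 + 542.0·210.0)/8372 = 29.49 mg/L.
Below outfall 2: Q → 8767 L/s, C = (8372·29.49 + 395.0·2340)/8767 = 133.6 mg/L.
Below outfall 3: Q → 9767 L/s, C = (8767·133.6 + 1000·1200)/9767 = 242.8 mg/L.

243 mg/L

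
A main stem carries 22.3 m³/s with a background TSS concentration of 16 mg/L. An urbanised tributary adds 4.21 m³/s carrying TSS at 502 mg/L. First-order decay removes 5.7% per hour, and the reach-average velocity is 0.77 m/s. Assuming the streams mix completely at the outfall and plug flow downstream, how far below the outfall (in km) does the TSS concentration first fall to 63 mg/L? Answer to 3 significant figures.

Mixed concentration C = ΣQC/ΣQ = (22.30·16.00 + 4.210·502.0) / 26.51 = 2470/26.51 = 93.18 mg/L.
5.7%/h lost → k = −ln(1 − 0.057) = 0.05869 h⁻¹.
Set 93.18·exp(−k·t) = 63 → t = ln(93.18/63)/k = 24010 s = 6.669 h.
Distance = v·t = 0.77·24010 = 18490 m = 18.49 km.

18.5 km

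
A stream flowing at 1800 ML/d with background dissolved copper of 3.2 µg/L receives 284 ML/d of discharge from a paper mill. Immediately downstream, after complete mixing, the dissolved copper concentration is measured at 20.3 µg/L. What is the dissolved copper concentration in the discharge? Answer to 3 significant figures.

129 µg/L

Mass balance: 1800·3.200 + 284.0·Cₑ = 2084·20.30
→ Cₑ = (2084·20.30 − 1800·3.200) / 284.0 = 128.7 µg/L.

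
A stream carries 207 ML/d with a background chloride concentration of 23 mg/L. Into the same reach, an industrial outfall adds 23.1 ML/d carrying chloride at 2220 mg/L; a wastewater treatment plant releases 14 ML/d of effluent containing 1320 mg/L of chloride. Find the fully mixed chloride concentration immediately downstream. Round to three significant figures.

305 mg/L

Flow-weighted average: C = (207.0·23.00 + 23.10·2220 + 14.00·1320) / 244.1 = 74520/244.1 = 305.3 mg/L.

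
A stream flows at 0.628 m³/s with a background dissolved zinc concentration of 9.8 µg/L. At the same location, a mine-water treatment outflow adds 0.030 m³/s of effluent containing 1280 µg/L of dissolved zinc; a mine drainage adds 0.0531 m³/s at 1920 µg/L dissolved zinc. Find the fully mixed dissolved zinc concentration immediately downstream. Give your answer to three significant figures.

After mixing, C = (0.6280·9.800 + 0.03000·1280 + 0.05310·1920) / 0.7111 = 146.5/0.7111 = 206.0 µg/L.

206 µg/L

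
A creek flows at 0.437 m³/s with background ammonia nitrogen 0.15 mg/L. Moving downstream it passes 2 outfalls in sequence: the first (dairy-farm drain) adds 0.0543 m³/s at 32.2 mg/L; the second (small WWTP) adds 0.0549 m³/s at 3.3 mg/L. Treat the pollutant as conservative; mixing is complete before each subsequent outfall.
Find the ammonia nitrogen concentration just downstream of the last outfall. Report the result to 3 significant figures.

3.65 mg/L

After outfall 1: Q = 0.4370 + 0.05430 = 0.4913 m³/s; C = (0.4370·0.1500 + 0.05430·32.20)/0.4913 = 3.692 mg/L.
After outfall 2: Q = 0.4913 + 0.05490 = 0.5462 m³/s; C = (0.4913·3.692 + 0.05490·3.300)/0.5462 = 3.653 mg/L.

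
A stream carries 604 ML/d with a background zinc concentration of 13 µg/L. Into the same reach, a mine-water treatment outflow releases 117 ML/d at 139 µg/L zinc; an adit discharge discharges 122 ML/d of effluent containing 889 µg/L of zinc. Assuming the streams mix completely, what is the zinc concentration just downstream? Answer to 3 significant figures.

Mixed concentration C = ΣQC/ΣQ = (604.0·13.00 + 117.0·139.0 + 122.0·889.0) / 843.0 = 132600/843.0 = 157.3 µg/L.

157 µg/L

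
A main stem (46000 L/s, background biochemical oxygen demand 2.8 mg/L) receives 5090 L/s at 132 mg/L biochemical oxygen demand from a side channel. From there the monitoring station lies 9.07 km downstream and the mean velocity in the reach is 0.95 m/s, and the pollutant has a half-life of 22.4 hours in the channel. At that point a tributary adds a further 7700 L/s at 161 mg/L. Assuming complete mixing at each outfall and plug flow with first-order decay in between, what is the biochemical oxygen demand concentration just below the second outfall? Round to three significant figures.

Mass balance: C = (46000·2.800 + 5090·132.0) / 51090 = 800700/51090 = 15.67 mg/L; combined flow 51090 L/s.
Travel time t = 9.07·1000 / 0.95 = 9547 s = 2.652 h.
Half-life 22.4 h → k = ln 2 / 22.4 = 0.03094 h⁻¹ = 0.7427 d⁻¹.
Applying C = C₀e^(−kt): 15.67 × 0.9212 = 14.44 mg/L.
At the second outfall, C = (51090·14.44 + 7700·161.0) / (51090 + 7700) = 33.63 mg/L.

33.6 mg/L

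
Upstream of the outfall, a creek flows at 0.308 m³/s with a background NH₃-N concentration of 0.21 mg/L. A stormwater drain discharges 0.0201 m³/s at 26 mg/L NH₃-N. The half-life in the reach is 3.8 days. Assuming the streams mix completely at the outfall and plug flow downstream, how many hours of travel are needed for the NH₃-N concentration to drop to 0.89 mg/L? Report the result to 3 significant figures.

After mixing, C = (0.3080·0.2100 + 0.02010·26.00) / 0.3281 = 0.5873/0.3281 = 1.790 mg/L.
Half-life 3.8 d → k = ln 2 / 3.8 = 0.1824 d⁻¹.
1.790·exp(−k·t) = 0.89 → t = ln(1.790/0.89)/k = 331000 s = 91.93 h.

91.9 h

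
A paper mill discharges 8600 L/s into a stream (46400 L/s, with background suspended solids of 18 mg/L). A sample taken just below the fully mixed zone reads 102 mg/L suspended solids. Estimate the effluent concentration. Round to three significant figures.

555 mg/L

Mass balance: 46400·18.00 + 8600·Cₑ = 55000·102.0
→ Cₑ = (55000·102.0 − 46400·18.00) / 8600 = 555.2 mg/L.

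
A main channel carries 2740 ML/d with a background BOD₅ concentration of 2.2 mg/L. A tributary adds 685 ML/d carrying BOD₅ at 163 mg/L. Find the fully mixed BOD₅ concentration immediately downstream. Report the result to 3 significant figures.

Flow-weighted average: C = (2740·2.200 + 685.0·163.0) / 3425 = 117700/3425 = 34.36 mg/L.

34.4 mg/L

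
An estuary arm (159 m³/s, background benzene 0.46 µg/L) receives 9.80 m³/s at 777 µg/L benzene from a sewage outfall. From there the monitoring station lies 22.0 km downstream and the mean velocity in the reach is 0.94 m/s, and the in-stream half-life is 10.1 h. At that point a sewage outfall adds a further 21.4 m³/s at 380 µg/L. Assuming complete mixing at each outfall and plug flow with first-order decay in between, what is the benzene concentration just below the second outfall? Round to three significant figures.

68.6 µg/L

Flow-weighted average: C = (159.0·0.4600 + 9.800·777.0) / 168.8 = 7688/168.8 = 45.54 µg/L; combined flow 168.8 m³/s.
Travel time t = 22.0·1000 / 0.94 = 23400 s = 6.501 h.
Half-life 10.1 h → k = ln 2 / 10.1 = 0.06863 h⁻¹ = 1.647 d⁻¹.
First-order decay: C = 45.54·exp(−k·t) = 45.54·0.6401 = 29.15 µg/L.
At the second outfall, C = (168.8·29.15 + 21.40·380.0) / (168.8 + 21.40) = 68.63 µg/L.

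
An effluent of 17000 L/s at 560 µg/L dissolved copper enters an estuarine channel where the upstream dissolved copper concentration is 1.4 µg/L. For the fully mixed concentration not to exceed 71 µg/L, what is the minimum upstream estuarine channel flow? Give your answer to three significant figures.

119000 L/s

Set C_mix = 71: (Q·1.400 + 17000·560.0) / (Q + 17000) = 71
→ Q = 17000·(560.0 − 71)/(71 − 1.400) = 119400 L/s.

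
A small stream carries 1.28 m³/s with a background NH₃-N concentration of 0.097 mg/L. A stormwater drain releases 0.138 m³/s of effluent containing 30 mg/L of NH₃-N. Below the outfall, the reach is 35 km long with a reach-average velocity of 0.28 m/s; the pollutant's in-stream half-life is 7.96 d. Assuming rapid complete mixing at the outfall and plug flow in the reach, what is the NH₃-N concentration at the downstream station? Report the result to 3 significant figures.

Conservation of mass: C = (1.280·0.09700 + 0.1380·30.00) / 1.418 = 4.264/1.418 = 3.007 mg/L.
Travel time t = 35·1000 / 0.28 = 125000 s = 34.72 h.
Half-life 7.96 d → k = ln 2 / 7.96 = 0.08708 d⁻¹.
Decay over the reach: 3.007·exp(−kt) = 3.007·0.8816 = 2.651 mg/L.

2.65 mg/L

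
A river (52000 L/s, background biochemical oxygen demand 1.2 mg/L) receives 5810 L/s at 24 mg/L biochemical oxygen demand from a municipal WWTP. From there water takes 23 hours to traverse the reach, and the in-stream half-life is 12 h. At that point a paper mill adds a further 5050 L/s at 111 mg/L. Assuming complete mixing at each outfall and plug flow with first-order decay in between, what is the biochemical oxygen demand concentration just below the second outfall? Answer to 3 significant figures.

Mass balance: C = (52000·1.200 + 5810·24.00) / 57810 = 201800/57810 = 3.491 mg/L; combined flow 57810 L/s.
Half-life 12 h → k = ln 2 / 12 = 0.05776 h⁻¹ = 1.386 d⁻¹.
After decay, C = 3.491 × e^(−kt) = 3.491 × 0.2649 = 0.9248 mg/L.
At the second outfall, C = (57810·0.9248 + 5050·111.0) / (57810 + 5050) = 9.768 mg/L.

9.77 mg/L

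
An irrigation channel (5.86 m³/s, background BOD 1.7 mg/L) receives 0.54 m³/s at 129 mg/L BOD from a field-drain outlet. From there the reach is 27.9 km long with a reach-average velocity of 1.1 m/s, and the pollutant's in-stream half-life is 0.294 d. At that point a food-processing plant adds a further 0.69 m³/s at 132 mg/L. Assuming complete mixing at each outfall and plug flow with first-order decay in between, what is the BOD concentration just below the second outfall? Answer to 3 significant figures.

Conservation of mass: C = (5.860·1.700 + 0.5400·129.0) / 6.400 = 79.62/6.400 = 12.44 mg/L; combined flow 6.400 m³/s.
Travel time t = 27.9·1000 / 1.1 = 25360 s = 7.045 h.
Half-life 0.294 d → k = ln 2 / 0.294 = 2.358 d⁻¹.
After decay, C = 12.44 × e^(−kt) = 12.44 × 0.5005 = 6.227 mg/L.
Second outfall: C = (6.400·6.227 + 0.6900·132.0)/7.090 = 18.47 mg/L.

18.5 mg/L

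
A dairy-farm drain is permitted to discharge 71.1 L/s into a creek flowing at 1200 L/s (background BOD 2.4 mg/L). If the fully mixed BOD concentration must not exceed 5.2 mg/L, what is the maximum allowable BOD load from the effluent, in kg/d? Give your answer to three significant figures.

322 kg/d

Mass balance at the limit: 1200·2.400 + 71.10·Cₑ = 1271·5.2 → Cₑ = 52.46 mg/L.
71.10 L/s = 0.07110 m³/s. Load = 0.07110 m³/s × 52.46 g/m³ × 86 400 s/d = 322.2 kg/d.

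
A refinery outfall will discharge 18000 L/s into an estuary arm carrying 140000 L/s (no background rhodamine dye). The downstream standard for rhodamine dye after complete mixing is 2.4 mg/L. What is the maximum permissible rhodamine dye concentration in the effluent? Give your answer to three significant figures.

21.1 mg/L

At the limit, (Qr·Cr + Qe·Cₑ)/(Qr + Qe) = 2.4:
Cₑ = (158000·2.4 − 140000·0) / 18000 = 21.07 mg/L.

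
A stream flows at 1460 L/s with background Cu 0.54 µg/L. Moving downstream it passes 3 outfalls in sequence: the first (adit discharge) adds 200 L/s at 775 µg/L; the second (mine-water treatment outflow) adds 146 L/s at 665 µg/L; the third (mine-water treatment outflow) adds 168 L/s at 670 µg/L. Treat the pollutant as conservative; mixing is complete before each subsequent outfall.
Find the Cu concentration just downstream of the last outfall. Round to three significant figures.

Outfall 1: combined Q = 1660 L/s; C = (1460·0.5400 + 200.0·775.0)/1660 = 93.85 µg/L.
Outfall 2: combined Q = 1806 L/s; C = (1660·93.85 + 146.0·665.0)/1806 = 140.0 µg/L.
Outfall 3: combined Q = 1974 L/s; C = (1806·140.0 + 168.0·670.0)/1974 = 185.1 µg/L.

185 µg/L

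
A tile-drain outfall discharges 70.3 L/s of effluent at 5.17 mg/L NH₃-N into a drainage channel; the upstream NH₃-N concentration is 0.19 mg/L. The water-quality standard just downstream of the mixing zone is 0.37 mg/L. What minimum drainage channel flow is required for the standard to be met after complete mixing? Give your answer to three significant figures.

1870 L/s

Set C_mix = 0.37: (Q·0.1900 + 70.30·5.170) / (Q + 70.30) = 0.37
→ Q = 70.30·(5.170 − 0.37)/(0.37 − 0.1900) = 1875 L/s.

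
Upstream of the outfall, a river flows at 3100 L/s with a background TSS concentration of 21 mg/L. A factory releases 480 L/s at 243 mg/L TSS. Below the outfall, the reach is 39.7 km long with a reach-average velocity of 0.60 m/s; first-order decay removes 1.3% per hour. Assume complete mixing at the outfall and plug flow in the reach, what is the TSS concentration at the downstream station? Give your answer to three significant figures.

Flow-weighted average: C = (3100·21.00 + 480.0·243.0) / 3580 = 181700/3580 = 50.77 mg/L.
Travel time t = 39.7·1000 / 0.60 = 66170 s = 18.38 h.
1.3%/h lost → k = −ln(1 − 0.013) = 0.01309 h⁻¹.
After decay, C = 50.77 × e^(−kt) = 50.77 × 0.7862 = 39.91 mg/L.

39.9 mg/L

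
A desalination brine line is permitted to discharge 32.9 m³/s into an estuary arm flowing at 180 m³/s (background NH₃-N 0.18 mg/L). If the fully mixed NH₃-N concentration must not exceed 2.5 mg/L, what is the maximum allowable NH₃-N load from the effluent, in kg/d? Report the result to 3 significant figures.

Mass balance at the limit: 180.0·0.1800 + 32.90·Cₑ = 212.9·2.5 → Cₑ = 15.19 mg/L.
Load = 32.90 m³/s × 15.19 g/m³ × 86 400 s/d = 43190 kg/d.

43200 kg/d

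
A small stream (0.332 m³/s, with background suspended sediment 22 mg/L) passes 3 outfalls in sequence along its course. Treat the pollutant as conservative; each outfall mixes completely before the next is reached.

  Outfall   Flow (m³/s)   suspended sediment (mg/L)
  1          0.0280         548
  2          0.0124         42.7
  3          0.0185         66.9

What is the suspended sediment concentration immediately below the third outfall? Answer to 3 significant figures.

Outfall 1: combined Q = 0.3600 m³/s; C = (0.3320·22.00 + 0.02800·548.0)/0.3600 = 62.91 mg/L.
Outfall 2: combined Q = 0.3724 m³/s; C = (0.3600·62.91 + 0.01240·42.70)/0.3724 = 62.24 mg/L.
Outfall 3: combined Q = 0.3909 m³/s; C = (0.3724·62.24 + 0.01850·66.90)/0.3909 = 62.46 mg/L.

62.5 mg/L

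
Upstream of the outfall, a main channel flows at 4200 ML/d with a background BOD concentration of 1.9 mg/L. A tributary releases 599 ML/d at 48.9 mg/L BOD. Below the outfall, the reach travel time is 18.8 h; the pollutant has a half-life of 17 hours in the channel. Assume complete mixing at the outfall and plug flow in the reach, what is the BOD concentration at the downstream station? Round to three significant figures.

3.61 mg/L

Flow-weighted average: C = (4200·1.900 + 599.0·48.90) / 4799 = 37270/4799 = 7.766 mg/L.
Half-life 17 h → k = ln 2 / 17 = 0.04077 h⁻¹ = 0.9786 d⁻¹.
After decay, C = 7.766 × e^(−kt) = 7.766 × 0.4646 = 3.608 mg/L.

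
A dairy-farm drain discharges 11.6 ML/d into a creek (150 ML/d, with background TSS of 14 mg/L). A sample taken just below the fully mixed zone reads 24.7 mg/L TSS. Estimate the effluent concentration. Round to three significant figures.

163 mg/L

Mass balance: 150.0·14.00 + 11.60·Cₑ = 161.6·24.70
→ Cₑ = (161.6·24.70 − 150.0·14.00) / 11.60 = 163.1 mg/L.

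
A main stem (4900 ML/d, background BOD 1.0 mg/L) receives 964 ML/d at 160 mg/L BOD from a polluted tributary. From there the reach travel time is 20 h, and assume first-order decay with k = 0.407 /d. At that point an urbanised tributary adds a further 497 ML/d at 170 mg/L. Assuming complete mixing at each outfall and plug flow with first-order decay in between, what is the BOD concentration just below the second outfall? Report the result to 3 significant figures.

31.1 mg/L

Mass balance: C = (4900·1.000 + 964.0·160.0) / 5864 = 159100/5864 = 27.14 mg/L; combined flow 5864 ML/d.
Decay over the reach: 27.14·exp(−kt) = 27.14·0.7124 = 19.33 mg/L.
Second outfall: C = (5864·19.33 + 497.0·170.0)/6361 = 31.10 mg/L.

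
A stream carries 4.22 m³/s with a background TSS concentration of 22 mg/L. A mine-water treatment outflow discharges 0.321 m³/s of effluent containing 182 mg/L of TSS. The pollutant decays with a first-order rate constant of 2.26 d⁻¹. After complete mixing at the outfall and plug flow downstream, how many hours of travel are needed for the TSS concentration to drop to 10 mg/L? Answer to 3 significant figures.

After mixing, C = (4.220·22.00 + 0.3210·182.0) / 4.541 = 151.3/4.541 = 33.31 mg/L.
33.31·exp(−k·t) = 10 → t = ln(33.31/10)/k = 46000 s = 12.78 h.

12.8 h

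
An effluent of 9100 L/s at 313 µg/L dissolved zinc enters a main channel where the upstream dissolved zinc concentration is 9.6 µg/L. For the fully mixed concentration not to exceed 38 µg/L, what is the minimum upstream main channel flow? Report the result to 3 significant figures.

88100 L/s

Set C_mix = 38: (Q·9.600 + 9100·313.0) / (Q + 9100) = 38
→ Q = 9100·(313.0 − 38)/(38 − 9.600) = 88120 L/s.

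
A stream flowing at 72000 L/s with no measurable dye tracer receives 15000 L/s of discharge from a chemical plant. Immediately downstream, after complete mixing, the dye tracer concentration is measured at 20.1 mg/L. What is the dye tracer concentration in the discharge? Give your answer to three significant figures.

Mass balance: 72000·0 + 15000·Cₑ = 87000·20.10
→ Cₑ = (87000·20.10 − 72000·0) / 15000 = 116.6 mg/L.

117 mg/L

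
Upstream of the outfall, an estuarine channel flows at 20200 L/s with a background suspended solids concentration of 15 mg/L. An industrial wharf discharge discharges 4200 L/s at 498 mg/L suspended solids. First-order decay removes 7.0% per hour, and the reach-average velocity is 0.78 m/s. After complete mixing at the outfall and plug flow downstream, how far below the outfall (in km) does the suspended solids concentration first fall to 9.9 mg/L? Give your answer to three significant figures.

88.8 km

Flow-weighted average: C = (20200·15.00 + 4200·498.0) / 24400 = 2395000/24400 = 98.14 mg/L.
7.0%/h lost → k = −ln(1 − 0.07) = 0.07257 h⁻¹.
Set 98.14·exp(−k·t) = 9.9 → t = ln(98.14/9.9)/k = 113800 s = 31.61 h.
Distance = v·t = 0.78·113800 = 88760 m = 88.76 km.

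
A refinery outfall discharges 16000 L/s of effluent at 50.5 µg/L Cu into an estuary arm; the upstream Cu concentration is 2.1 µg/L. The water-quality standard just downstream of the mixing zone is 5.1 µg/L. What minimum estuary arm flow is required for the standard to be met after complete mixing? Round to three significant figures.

Set C_mix = 5.1: (Q·2.100 + 16000·50.50) / (Q + 16000) = 5.1
→ Q = 16000·(50.50 − 5.1)/(5.1 − 2.100) = 242100 L/s.

242000 L/s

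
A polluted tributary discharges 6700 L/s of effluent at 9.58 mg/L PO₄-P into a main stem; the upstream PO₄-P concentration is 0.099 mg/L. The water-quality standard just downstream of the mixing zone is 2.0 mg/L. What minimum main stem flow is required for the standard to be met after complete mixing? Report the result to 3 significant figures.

26700 L/s

Set C_mix = 2.0: (Q·0.09900 + 6700·9.580) / (Q + 6700) = 2.0
→ Q = 6700·(9.580 − 2.0)/(2.0 − 0.09900) = 26720 L/s.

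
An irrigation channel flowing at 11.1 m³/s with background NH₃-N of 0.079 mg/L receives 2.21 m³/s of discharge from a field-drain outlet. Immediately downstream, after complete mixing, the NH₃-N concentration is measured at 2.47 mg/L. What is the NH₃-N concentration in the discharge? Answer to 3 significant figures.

14.5 mg/L

Mass balance: 11.10·0.07900 + 2.210·Cₑ = 13.31·2.470
→ Cₑ = (13.31·2.470 − 11.10·0.07900) / 2.210 = 14.48 mg/L.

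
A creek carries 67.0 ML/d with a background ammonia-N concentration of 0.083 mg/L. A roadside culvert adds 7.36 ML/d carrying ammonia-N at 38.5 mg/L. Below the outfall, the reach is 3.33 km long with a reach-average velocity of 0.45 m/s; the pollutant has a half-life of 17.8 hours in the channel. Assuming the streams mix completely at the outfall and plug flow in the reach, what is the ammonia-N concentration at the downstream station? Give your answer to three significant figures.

Mixed concentration C = ΣQC/ΣQ = (67.00·0.08300 + 7.360·38.50) / 74.36 = 288.9/74.36 = 3.885 mg/L.
Travel time t = 3.33·1000 / 0.45 = 7400 s = 2.056 h.
Half-life 17.8 h → k = ln 2 / 17.8 = 0.03894 h⁻¹ = 0.9346 d⁻¹.
Applying C = C₀e^(−kt): 3.885 × 0.9231 = 3.587 mg/L.

3.59 mg/L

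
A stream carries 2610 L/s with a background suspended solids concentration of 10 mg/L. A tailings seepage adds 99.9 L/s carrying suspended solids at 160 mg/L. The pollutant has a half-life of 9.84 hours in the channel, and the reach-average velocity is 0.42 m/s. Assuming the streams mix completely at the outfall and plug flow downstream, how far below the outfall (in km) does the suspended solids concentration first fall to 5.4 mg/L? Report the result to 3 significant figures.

Mass balance: C = (2610·10.00 + 99.90·160.0) / 2710 = 42080/2710 = 15.53 mg/L.
Half-life 9.84 h → k = ln 2 / 9.84 = 0.07044 h⁻¹ = 1.691 d⁻¹.
Set 15.53·exp(−k·t) = 5.4 → t = ln(15.53/5.4)/k = 53990 s = 15.00 h.
Distance = v·t = 0.42·53990 = 22670 m = 22.67 km.

22.7 km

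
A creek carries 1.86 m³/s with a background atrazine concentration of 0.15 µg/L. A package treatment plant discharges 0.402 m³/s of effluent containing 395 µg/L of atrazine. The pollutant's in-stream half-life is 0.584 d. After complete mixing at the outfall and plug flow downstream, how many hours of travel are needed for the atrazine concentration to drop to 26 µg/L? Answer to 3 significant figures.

20.1 h

Flow-weighted average: C = (1.860·0.1500 + 0.4020·395.0) / 2.262 = 159.1/2.262 = 70.32 µg/L.
Half-life 0.584 d → k = ln 2 / 0.584 = 1.187 d⁻¹.
70.32·exp(−k·t) = 26 → t = ln(70.32/26)/k = 72430 s = 20.12 h.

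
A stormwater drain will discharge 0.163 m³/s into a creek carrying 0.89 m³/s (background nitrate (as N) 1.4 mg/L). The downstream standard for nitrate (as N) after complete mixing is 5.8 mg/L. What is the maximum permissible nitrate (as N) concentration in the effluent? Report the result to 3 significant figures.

At the limit, (Qr·Cr + Qe·Cₑ)/(Qr + Qe) = 5.8:
Cₑ = (1.053·5.8 − 0.8900·1.400) / 0.1630 = 29.82 mg/L.

29.8 mg/L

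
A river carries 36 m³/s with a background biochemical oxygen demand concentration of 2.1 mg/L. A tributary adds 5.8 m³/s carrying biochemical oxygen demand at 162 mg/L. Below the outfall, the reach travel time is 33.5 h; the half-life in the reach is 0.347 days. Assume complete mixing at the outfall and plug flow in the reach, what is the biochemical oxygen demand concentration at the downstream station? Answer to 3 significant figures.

Mixed concentration C = ΣQC/ΣQ = (36.00·2.100 + 5.800·162.0) / 41.80 = 1015/41.80 = 24.29 mg/L.
Half-life 0.347 d → k = ln 2 / 0.347 = 1.998 d⁻¹.
After decay, C = 24.29 × e^(−kt) = 24.29 × 0.06153 = 1.494 mg/L.

1.49 mg/L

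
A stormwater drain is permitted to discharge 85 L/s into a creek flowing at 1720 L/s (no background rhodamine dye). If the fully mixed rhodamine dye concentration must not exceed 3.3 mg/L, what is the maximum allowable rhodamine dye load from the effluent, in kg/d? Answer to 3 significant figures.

Mass balance at the limit: 1720·0 + 85.00·Cₑ = 1805·3.3 → Cₑ = 70.08 mg/L.
85.00 L/s = 0.08500 m³/s. Load = 0.08500 m³/s × 70.08 g/m³ × 86 400 s/d = 514.6 kg/d.

515 kg/d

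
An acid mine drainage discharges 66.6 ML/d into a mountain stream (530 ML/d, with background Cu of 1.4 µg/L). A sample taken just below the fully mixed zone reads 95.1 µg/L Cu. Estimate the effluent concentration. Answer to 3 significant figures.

Mass balance: 530.0·1.400 + 66.60·Cₑ = 596.6·95.10
→ Cₑ = (596.6·95.10 − 530.0·1.400) / 66.60 = 840.8 µg/L.

841 µg/L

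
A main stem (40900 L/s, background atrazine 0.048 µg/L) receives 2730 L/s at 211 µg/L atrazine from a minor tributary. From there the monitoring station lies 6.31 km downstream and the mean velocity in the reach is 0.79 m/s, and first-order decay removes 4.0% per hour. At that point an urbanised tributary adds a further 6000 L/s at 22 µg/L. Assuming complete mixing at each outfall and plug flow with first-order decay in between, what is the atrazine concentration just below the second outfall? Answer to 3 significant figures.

Mixed concentration C = ΣQC/ΣQ = (40900·0.04800 + 2730·211.0) / 43630 = 578000/43630 = 13.25 µg/L; combined flow 43630 L/s.
Travel time t = 6.31·1000 / 0.79 = 7987 s = 2.219 h.
4.0%/h lost → k = −ln(1 − 0.04) = 0.04082 h⁻¹.
Applying C = C₀e^(−kt): 13.25 × 0.9134 = 12.10 µg/L.
At the second outfall, C = (43630·12.10 + 6000·22.00) / (43630 + 6000) = 13.30 µg/L.

13.3 µg/L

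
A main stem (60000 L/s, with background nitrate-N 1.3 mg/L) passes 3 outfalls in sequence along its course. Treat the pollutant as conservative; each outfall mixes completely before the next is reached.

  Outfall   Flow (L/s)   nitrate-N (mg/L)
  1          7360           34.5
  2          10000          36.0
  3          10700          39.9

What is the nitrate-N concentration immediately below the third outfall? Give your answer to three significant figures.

Outfall 1: combined Q = 67360 L/s; C = (60000·1.300 + 7360·34.50)/67360 = 4.928 mg/L.
Outfall 2: combined Q = 77360 L/s; C = (67360·4.928 + 10000·36.00)/77360 = 8.944 mg/L.
Outfall 3: combined Q = 88060 L/s; C = (77360·8.944 + 10700·39.90)/88060 = 12.71 mg/L.

12.7 mg/L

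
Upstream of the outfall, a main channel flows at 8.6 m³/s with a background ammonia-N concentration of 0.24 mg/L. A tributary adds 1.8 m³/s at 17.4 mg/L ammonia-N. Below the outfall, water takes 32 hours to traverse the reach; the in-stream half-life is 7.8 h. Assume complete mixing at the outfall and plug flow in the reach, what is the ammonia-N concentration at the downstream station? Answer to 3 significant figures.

0.187 mg/L

Mass balance: C = (8.600·0.2400 + 1.800·17.40) / 10.40 = 33.38/10.40 = 3.210 mg/L.
Half-life 7.8 h → k = ln 2 / 7.8 = 0.08887 h⁻¹ = 2.133 d⁻¹.
First-order decay: C = 3.210·exp(−k·t) = 3.210·0.05821 = 0.1869 mg/L.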